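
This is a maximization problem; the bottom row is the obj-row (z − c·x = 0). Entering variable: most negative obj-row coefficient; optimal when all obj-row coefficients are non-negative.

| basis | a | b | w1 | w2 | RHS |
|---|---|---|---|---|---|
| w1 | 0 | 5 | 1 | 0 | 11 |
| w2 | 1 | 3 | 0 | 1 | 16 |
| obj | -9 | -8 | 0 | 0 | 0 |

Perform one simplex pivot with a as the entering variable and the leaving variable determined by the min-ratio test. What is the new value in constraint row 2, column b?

3

Ratio test on column a — row 1: entry 0 ≤ 0; row 2: 16/1 = 16. Minimum is 16 at row 2 (w2 leaves); pivot element 1.
Divide row 2 by 1; eliminate column a from the other rows.
In the new row 2, the b entry is the old entry divided by the pivot: 3/1 = 3.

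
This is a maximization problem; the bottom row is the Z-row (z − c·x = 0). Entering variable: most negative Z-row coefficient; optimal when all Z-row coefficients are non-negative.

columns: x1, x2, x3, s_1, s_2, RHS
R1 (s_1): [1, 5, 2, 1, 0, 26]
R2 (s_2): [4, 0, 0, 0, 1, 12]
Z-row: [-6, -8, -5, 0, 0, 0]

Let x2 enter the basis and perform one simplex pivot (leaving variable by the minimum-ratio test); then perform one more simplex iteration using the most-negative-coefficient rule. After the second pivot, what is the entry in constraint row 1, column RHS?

23/5

Ratio test on column x2 — row 1: 26/5 = 26/5; row 2: entry 0 ≤ 0. Minimum is 26/5 at row 1 (s_1 leaves); pivot element 5.
Divide row 1 by 5; eliminate column x2 from the other rows.
Second iteration: most negative Z-row entry is -22/5 in column x1, so x1 enters.
Ratio test on column x1 — row 1: (26/5)/(1/5) = 26; row 2: 12/4 = 3. Minimum is 3 at row 2 (s_2 leaves); pivot element 4.
Divide row 2 by 4; eliminate column x1 from the other rows.
After both pivots, the entry at constraint row 1, column RHS is 23/5.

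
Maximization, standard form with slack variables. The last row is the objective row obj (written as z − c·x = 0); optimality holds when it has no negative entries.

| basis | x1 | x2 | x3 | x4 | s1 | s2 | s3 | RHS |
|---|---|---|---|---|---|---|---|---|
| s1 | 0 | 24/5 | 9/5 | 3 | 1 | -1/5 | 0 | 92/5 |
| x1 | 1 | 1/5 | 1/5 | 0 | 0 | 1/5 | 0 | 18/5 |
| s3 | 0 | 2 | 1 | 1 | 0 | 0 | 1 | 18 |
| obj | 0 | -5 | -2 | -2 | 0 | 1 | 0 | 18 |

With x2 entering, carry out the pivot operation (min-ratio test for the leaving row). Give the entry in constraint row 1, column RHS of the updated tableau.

Ratio test on column x2 — row 1: (92/5)/(24/5) = 23/6; row 2: (18/5)/(1/5) = 18; row 3: 18/2 = 9. Minimum is 23/6 at row 1 (s1 leaves); pivot element 24/5.
Divide row 1 by 24/5; eliminate column x2 from the other rows.
In the new row 1, the RHS entry is the old entry divided by the pivot: (92/5)/(24/5) = 23/6.

23/6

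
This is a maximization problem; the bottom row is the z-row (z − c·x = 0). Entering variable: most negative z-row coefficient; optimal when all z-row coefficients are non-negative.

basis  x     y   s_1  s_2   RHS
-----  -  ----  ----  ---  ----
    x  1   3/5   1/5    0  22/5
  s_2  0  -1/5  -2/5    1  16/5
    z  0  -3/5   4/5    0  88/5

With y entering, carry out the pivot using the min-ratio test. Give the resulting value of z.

22

Ratio test on column y — row 1: (22/5)/(3/5) = 22/3; row 2: entry -1/5 ≤ 0. Minimum is 22/3 at row 1 (x leaves); pivot element 3/5.
Pivot on row 1; the z-row RHS becomes 88/5 − (-3/5)·(22/3) = 22.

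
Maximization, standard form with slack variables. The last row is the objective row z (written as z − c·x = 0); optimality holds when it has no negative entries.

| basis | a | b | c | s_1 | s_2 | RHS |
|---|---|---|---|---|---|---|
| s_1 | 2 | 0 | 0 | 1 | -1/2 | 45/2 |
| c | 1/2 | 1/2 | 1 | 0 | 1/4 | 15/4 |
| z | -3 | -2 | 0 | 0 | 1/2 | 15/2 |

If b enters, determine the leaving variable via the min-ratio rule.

Column b entries and ratios — s_1: 0 ≤ 0, skip; c: (15/4)/(1/2) = 15/2.
Smallest ratio is 15/2 in the row of c, so c leaves.

c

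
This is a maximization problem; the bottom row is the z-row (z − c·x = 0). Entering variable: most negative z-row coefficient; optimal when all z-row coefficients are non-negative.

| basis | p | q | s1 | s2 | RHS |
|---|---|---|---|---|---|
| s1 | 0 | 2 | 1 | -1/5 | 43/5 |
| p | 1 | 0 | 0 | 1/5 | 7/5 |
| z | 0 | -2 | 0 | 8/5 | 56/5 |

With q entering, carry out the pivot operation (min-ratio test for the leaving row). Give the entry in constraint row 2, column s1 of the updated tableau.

Ratio test on column q — row 1: (43/5)/2 = 43/10; row 2: entry 0 ≤ 0. Minimum is 43/10 at row 1 (s1 leaves); pivot element 2.
Divide row 1 by 2; eliminate column q from the other rows.
Row 2 update in column s1: 0 − 0·(1/2) = 0.

0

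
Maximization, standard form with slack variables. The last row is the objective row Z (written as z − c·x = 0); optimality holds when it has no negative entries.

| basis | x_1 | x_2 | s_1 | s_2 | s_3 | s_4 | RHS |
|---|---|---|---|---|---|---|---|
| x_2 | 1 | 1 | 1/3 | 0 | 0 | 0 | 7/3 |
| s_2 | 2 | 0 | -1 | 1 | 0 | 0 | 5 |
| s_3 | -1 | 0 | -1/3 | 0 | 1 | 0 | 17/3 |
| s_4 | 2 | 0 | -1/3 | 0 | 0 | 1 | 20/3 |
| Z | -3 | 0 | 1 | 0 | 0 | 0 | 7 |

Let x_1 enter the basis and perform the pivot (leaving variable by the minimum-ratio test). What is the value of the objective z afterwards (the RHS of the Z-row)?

Ratio test on column x_1 — row 1: (7/3)/1 = 7/3; row 2: 5/2 = 5/2; row 3: entry -1 ≤ 0; row 4: (20/3)/2 = 10/3. Minimum is 7/3 at row 1 (x_2 leaves); pivot element 1.
Pivot on row 1; the Z-row RHS becomes 7 − (-3)·(7/3) = 14.

14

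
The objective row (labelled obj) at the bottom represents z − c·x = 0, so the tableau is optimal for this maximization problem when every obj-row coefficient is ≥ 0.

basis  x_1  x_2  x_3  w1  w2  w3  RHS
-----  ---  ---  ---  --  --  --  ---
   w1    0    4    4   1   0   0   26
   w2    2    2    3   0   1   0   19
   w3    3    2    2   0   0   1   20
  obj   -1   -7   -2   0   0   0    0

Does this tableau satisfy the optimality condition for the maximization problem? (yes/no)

The obj-row has a negative entry -7 in column x_2, so it is not optimal.

no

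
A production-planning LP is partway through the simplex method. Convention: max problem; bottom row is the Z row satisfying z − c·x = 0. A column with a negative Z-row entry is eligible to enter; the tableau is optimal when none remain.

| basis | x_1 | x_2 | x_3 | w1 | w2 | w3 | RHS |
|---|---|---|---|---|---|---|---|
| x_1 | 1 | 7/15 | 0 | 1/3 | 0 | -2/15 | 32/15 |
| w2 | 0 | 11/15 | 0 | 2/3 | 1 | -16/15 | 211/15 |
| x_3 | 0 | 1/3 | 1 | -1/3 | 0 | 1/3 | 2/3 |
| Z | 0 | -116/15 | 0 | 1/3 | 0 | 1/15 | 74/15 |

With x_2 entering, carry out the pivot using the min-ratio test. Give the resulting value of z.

102/5

Ratio test on column x_2 — row 1: (32/15)/(7/15) = 32/7; row 2: (211/15)/(11/15) = 211/11; row 3: (2/3)/(1/3) = 2. Minimum is 2 at row 3 (x_3 leaves); pivot element 1/3.
Pivot on row 3; the Z-row RHS becomes 74/15 − (-116/15)·2 = 102/5.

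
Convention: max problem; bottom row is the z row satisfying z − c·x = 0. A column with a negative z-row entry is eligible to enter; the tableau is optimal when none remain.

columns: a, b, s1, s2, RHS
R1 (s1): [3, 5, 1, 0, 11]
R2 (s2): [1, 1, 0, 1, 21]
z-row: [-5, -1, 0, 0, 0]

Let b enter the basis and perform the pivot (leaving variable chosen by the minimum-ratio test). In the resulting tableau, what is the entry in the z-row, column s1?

1/5

Ratio test on column b — row 1: 11/5 = 11/5; row 2: 21/1 = 21. Minimum is 11/5 at row 1 (s1 leaves); pivot element 5.
Divide row 1 by 5; eliminate column b from the other rows.
z-row update in column s1: 0 − (-1)·(1/5) = 1/5.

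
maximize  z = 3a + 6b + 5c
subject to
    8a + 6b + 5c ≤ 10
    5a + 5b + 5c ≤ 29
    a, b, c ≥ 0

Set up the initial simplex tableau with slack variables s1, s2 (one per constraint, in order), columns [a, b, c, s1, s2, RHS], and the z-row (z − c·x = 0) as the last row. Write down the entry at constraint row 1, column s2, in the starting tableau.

Slack s2 belongs to constraint 2; its column is the unit vector e_2, so the entry in row 1 is 0.

0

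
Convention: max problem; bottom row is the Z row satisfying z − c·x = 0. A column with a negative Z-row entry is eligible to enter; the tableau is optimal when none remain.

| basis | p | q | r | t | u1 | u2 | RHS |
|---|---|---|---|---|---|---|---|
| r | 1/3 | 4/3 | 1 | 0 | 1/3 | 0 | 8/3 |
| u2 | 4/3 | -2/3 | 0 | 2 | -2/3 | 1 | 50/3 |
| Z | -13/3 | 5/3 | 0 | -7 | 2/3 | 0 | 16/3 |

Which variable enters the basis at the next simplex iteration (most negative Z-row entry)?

t

Negative Z-row entries: p: -13/3, t: -7.
The most negative is -7 in column t, so t enters.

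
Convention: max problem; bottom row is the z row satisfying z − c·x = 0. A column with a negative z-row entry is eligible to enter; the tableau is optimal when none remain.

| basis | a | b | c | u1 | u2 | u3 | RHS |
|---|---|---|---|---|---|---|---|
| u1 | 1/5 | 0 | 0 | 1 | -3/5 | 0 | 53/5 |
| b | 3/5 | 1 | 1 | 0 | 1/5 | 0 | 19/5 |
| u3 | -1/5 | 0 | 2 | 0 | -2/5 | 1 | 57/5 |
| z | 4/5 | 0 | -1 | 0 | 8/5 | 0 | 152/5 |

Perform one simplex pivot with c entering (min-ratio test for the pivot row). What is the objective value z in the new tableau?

Ratio test on column c — row 1: entry 0 ≤ 0; row 2: (19/5)/1 = 19/5; row 3: (57/5)/2 = 57/10. Minimum is 19/5 at row 2 (b leaves); pivot element 1.
Pivot on row 2; the z-row RHS becomes 152/5 − (-1)·(19/5) = 171/5.

171/5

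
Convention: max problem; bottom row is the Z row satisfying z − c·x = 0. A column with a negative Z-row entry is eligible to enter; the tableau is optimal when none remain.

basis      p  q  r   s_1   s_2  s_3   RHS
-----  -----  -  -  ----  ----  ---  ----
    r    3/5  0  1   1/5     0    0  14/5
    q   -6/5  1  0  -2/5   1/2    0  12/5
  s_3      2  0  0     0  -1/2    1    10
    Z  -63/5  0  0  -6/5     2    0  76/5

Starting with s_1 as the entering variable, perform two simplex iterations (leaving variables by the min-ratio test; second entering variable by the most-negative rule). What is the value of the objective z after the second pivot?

74

Ratio test on column s_1 — row 1: (14/5)/(1/5) = 14; row 2: entry -2/5 ≤ 0; row 3: entry 0 ≤ 0. Minimum is 14 at row 1 (r leaves); pivot element 1/5.
Pivot on row 1; the Z-row RHS becomes 76/5 − (-6/5)·14 = 32.
Next entering variable (most negative Z-row entry -9): p.
Ratio test on column p — row 1: 14/3 = 14/3; row 2: entry 0 ≤ 0; row 3: 10/2 = 5. Minimum is 14/3 at row 1 (s_1 leaves); pivot element 3.
After the second pivot the Z-row RHS is 32 − (-9)·(14/3) = 74.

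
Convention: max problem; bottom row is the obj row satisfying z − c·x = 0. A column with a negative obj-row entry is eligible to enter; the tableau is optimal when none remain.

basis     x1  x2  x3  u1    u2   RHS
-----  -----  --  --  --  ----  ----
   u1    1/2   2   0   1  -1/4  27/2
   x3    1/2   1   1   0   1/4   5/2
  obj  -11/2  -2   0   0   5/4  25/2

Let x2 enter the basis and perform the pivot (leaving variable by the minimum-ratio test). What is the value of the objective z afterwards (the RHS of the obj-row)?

Ratio test on column x2 — row 1: (27/2)/2 = 27/4; row 2: (5/2)/1 = 5/2. Minimum is 5/2 at row 2 (x3 leaves); pivot element 1.
Pivot on row 2; the obj-row RHS becomes 25/2 − (-2)·(5/2) = 35/2.

35/2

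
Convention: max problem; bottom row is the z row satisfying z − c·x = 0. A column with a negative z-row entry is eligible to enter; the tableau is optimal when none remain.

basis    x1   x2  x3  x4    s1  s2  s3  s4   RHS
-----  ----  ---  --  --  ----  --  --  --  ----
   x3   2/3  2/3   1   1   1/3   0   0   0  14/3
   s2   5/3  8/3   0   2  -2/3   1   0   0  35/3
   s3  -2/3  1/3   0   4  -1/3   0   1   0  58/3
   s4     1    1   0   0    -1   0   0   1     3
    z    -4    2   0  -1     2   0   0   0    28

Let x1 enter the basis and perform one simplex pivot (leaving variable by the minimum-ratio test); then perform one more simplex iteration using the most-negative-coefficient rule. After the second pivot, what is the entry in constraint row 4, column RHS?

17/3

Ratio test on column x1 — row 1: (14/3)/(2/3) = 7; row 2: (35/3)/(5/3) = 7; row 3: entry -2/3 ≤ 0; row 4: 3/1 = 3. Minimum is 3 at row 4 (s4 leaves); pivot element 1.
Divide row 4 by 1; eliminate column x1 from the other rows.
Second iteration: most negative z-row entry is -2 in column s1, so s1 enters.
Ratio test on column s1 — row 1: (8/3)/1 = 8/3; row 2: (20/3)/1 = 20/3; row 3: entry -1 ≤ 0; row 4: entry -1 ≤ 0. Minimum is 8/3 at row 1 (x3 leaves); pivot element 1.
Divide row 1 by 1; eliminate column s1 from the other rows.
After both pivots, the entry at constraint row 4, column RHS is 17/3.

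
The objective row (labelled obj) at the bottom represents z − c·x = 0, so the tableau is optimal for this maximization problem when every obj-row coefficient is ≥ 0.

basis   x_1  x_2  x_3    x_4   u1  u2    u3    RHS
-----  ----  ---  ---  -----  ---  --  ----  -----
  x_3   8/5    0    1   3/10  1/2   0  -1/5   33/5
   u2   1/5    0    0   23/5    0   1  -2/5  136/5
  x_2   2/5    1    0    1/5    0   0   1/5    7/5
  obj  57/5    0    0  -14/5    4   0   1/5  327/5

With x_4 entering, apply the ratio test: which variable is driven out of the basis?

Column x_4 entries and ratios — x_3: (33/5)/(3/10) = 22; u2: (136/5)/(23/5) = 136/23; x_2: (7/5)/(1/5) = 7.
Smallest ratio is 136/23 in the row of u2, so u2 leaves.

u2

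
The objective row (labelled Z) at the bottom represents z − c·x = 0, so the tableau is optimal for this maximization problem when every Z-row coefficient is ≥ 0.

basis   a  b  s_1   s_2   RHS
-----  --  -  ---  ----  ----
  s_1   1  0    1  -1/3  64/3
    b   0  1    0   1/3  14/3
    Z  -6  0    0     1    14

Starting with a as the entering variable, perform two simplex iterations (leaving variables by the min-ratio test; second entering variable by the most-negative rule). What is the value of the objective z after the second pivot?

Ratio test on column a — row 1: (64/3)/1 = 64/3; row 2: entry 0 ≤ 0. Minimum is 64/3 at row 1 (s_1 leaves); pivot element 1.
Pivot on row 1; the Z-row RHS becomes 14 − (-6)·(64/3) = 142.
Next entering variable (most negative Z-row entry -1): s_2.
Ratio test on column s_2 — row 1: entry -1/3 ≤ 0; row 2: (14/3)/(1/3) = 14. Minimum is 14 at row 2 (b leaves); pivot element 1/3.
After the second pivot the Z-row RHS is 142 − (-1)·14 = 156.

156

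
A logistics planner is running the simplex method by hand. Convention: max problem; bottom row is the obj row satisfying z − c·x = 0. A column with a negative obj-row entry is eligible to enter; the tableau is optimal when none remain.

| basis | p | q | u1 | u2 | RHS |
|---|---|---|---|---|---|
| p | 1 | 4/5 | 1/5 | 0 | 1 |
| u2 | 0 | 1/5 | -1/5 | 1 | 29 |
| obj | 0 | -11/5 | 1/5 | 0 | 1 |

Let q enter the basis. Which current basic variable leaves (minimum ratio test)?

Column q entries and ratios — p: 1/(4/5) = 5/4; u2: 29/(1/5) = 145.
Smallest ratio is 5/4 in the row of p, so p leaves.

p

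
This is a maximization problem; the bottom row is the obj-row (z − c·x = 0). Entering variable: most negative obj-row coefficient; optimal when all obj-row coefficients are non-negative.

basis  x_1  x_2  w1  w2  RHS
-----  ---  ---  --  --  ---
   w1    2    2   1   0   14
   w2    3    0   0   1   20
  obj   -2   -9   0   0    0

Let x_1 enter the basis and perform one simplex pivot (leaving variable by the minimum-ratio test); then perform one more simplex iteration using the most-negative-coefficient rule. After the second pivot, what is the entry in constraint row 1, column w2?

-1/3

Ratio test on column x_1 — row 1: 14/2 = 7; row 2: 20/3 = 20/3. Minimum is 20/3 at row 2 (w2 leaves); pivot element 3.
Divide row 2 by 3; eliminate column x_1 from the other rows.
Second iteration: most negative obj-row entry is -9 in column x_2, so x_2 enters.
Ratio test on column x_2 — row 1: (2/3)/2 = 1/3; row 2: entry 0 ≤ 0. Minimum is 1/3 at row 1 (w1 leaves); pivot element 2.
Divide row 1 by 2; eliminate column x_2 from the other rows.
After both pivots, the entry at constraint row 1, column w2 is -1/3.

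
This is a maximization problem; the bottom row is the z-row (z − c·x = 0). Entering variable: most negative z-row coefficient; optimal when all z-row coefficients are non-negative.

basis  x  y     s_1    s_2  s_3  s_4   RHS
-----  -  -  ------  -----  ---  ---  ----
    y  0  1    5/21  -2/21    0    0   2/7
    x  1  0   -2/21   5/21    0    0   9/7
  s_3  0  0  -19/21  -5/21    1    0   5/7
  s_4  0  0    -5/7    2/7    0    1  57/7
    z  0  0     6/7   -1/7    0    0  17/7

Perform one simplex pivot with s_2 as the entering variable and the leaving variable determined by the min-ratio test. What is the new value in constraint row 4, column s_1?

Ratio test on column s_2 — row 1: entry -2/21 ≤ 0; row 2: (9/7)/(5/21) = 27/5; row 3: entry -5/21 ≤ 0; row 4: (57/7)/(2/7) = 57/2. Minimum is 27/5 at row 2 (x leaves); pivot element 5/21.
Divide row 2 by 5/21; eliminate column s_2 from the other rows.
Row 4 update in column s_1: -5/7 − (2/7)·(-2/5) = -3/5.

-3/5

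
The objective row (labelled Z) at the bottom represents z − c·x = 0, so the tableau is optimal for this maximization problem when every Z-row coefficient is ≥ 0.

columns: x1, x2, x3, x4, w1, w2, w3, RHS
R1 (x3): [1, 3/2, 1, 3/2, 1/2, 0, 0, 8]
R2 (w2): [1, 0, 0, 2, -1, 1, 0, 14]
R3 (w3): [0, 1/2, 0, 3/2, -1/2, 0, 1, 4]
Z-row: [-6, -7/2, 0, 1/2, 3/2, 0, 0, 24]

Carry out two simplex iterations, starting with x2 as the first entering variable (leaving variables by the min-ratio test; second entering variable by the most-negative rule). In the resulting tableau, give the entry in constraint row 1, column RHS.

Ratio test on column x2 — row 1: 8/(3/2) = 16/3; row 2: entry 0 ≤ 0; row 3: 4/(1/2) = 8. Minimum is 16/3 at row 1 (x3 leaves); pivot element 3/2.
Divide row 1 by 3/2; eliminate column x2 from the other rows.
Second iteration: most negative Z-row entry is -11/3 in column x1, so x1 enters.
Ratio test on column x1 — row 1: (16/3)/(2/3) = 8; row 2: 14/1 = 14; row 3: entry -1/3 ≤ 0. Minimum is 8 at row 1 (x2 leaves); pivot element 2/3.
Divide row 1 by 2/3; eliminate column x1 from the other rows.
After both pivots, the entry at constraint row 1, column RHS is 8.

8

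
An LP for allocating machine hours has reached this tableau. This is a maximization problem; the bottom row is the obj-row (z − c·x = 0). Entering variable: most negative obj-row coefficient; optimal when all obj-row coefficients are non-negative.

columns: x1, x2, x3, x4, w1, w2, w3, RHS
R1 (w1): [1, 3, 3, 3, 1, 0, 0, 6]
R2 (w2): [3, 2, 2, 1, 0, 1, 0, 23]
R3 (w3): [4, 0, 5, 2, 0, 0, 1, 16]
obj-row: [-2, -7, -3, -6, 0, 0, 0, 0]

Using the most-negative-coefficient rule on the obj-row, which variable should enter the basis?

Negative obj-row entries: x1: -2, x2: -7, x3: -3, x4: -6.
The most negative is -7 in column x2, so x2 enters.

x2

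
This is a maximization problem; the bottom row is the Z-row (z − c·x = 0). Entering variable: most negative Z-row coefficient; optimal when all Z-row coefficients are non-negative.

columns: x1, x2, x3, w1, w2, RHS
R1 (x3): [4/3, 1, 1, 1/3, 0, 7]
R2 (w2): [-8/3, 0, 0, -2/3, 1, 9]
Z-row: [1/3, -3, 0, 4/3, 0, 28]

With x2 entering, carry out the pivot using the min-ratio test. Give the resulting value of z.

49

Ratio test on column x2 — row 1: 7/1 = 7; row 2: entry 0 ≤ 0. Minimum is 7 at row 1 (x3 leaves); pivot element 1.
Pivot on row 1; the Z-row RHS becomes 28 − (-3)·7 = 49.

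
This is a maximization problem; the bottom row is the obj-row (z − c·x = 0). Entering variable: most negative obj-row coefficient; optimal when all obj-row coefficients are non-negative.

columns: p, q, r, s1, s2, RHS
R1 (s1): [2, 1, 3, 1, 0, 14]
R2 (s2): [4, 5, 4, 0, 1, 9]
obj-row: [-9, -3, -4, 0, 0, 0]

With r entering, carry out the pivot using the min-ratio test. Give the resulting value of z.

Ratio test on column r — row 1: 14/3 = 14/3; row 2: 9/4 = 9/4. Minimum is 9/4 at row 2 (s2 leaves); pivot element 4.
Pivot on row 2; the obj-row RHS becomes 0 − (-4)·(9/4) = 9.

9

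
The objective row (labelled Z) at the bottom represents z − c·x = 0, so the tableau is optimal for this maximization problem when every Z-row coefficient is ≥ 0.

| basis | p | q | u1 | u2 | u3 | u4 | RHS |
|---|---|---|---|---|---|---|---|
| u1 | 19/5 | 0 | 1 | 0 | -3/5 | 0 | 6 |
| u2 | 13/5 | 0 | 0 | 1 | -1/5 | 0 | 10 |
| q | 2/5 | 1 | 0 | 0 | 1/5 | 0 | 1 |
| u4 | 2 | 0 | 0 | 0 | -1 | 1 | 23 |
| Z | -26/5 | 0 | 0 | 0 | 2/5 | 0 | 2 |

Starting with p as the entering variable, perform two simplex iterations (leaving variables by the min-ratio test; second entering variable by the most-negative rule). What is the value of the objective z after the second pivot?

Ratio test on column p — row 1: 6/(19/5) = 30/19; row 2: 10/(13/5) = 50/13; row 3: 1/(2/5) = 5/2; row 4: 23/2 = 23/2. Minimum is 30/19 at row 1 (u1 leaves); pivot element 19/5.
Pivot on row 1; the Z-row RHS becomes 2 − (-26/5)·(30/19) = 194/19.
Next entering variable (most negative Z-row entry -8/19): u3.
Ratio test on column u3 — row 1: entry -3/19 ≤ 0; row 2: (112/19)/(4/19) = 28; row 3: (7/19)/(5/19) = 7/5; row 4: entry -13/19 ≤ 0. Minimum is 7/5 at row 3 (q leaves); pivot element 5/19.
After the second pivot the Z-row RHS is 194/19 − (-8/19)·(7/5) = 54/5.

54/5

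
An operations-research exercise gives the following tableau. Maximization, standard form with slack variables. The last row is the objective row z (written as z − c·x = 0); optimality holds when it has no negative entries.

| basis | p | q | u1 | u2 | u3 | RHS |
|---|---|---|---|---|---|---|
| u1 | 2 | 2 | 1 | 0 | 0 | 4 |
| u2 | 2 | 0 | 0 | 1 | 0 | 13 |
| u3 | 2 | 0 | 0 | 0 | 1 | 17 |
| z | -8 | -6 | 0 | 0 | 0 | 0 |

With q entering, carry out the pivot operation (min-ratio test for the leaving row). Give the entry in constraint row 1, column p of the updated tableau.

Ratio test on column q — row 1: 4/2 = 2; row 2: entry 0 ≤ 0; row 3: entry 0 ≤ 0. Minimum is 2 at row 1 (u1 leaves); pivot element 2.
Divide row 1 by 2; eliminate column q from the other rows.
In the new row 1, the p entry is the old entry divided by the pivot: 2/2 = 1.

1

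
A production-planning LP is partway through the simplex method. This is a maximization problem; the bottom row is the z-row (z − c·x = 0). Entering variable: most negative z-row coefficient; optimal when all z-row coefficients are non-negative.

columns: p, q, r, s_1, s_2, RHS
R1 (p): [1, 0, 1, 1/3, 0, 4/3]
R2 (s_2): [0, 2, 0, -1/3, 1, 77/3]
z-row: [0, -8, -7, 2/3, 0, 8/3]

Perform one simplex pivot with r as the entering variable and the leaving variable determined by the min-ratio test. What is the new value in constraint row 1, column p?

Ratio test on column r — row 1: (4/3)/1 = 4/3; row 2: entry 0 ≤ 0. Minimum is 4/3 at row 1 (p leaves); pivot element 1.
Divide row 1 by 1; eliminate column r from the other rows.
In the new row 1, the p entry is the old entry divided by the pivot: 1/1 = 1.

1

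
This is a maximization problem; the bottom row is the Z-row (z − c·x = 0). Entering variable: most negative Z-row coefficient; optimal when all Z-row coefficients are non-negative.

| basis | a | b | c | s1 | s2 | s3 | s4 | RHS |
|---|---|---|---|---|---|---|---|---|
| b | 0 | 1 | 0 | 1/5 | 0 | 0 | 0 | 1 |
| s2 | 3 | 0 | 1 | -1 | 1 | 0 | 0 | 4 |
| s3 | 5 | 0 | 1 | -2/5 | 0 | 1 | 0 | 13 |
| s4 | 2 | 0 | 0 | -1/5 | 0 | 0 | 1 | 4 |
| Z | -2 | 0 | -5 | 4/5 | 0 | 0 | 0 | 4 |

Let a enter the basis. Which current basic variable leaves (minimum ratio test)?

Column a entries and ratios — b: 0 ≤ 0, skip; s2: 4/3 = 4/3; s3: 13/5 = 13/5; s4: 4/2 = 2.
Smallest ratio is 4/3 in the row of s2, so s2 leaves.

s2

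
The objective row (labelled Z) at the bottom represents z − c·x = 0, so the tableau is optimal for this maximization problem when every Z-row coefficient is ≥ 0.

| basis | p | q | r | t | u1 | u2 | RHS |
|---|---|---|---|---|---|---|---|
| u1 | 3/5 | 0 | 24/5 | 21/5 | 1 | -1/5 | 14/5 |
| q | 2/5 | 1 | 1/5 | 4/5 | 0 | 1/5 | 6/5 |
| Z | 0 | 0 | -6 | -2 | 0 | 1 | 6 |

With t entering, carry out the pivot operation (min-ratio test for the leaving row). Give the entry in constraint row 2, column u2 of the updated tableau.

Ratio test on column t — row 1: (14/5)/(21/5) = 2/3; row 2: (6/5)/(4/5) = 3/2. Minimum is 2/3 at row 1 (u1 leaves); pivot element 21/5.
Divide row 1 by 21/5; eliminate column t from the other rows.
Row 2 update in column u2: 1/5 − (4/5)·(-1/21) = 5/21.

5/21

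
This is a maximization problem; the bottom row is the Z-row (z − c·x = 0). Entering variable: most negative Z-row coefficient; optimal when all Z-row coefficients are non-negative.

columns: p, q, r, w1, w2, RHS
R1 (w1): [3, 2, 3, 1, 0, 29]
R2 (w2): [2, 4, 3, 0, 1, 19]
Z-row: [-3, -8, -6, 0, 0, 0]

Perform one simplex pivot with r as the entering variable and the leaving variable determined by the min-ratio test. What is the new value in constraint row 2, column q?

Ratio test on column r — row 1: 29/3 = 29/3; row 2: 19/3 = 19/3. Minimum is 19/3 at row 2 (w2 leaves); pivot element 3.
Divide row 2 by 3; eliminate column r from the other rows.
In the new row 2, the q entry is the old entry divided by the pivot: 4/3 = 4/3.

4/3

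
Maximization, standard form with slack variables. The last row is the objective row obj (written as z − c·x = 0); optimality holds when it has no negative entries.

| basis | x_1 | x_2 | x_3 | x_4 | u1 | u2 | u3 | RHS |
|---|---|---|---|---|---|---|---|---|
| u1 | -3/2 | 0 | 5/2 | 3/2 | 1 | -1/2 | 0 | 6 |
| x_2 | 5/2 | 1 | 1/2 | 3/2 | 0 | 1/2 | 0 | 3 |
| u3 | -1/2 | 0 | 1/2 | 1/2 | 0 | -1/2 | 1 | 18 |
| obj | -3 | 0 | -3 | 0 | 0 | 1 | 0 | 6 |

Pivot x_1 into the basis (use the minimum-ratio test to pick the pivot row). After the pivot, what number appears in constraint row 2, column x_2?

2/5

Ratio test on column x_1 — row 1: entry -3/2 ≤ 0; row 2: 3/(5/2) = 6/5; row 3: entry -1/2 ≤ 0. Minimum is 6/5 at row 2 (x_2 leaves); pivot element 5/2.
Divide row 2 by 5/2; eliminate column x_1 from the other rows.
In the new row 2, the x_2 entry is the old entry divided by the pivot: 1/(5/2) = 2/5.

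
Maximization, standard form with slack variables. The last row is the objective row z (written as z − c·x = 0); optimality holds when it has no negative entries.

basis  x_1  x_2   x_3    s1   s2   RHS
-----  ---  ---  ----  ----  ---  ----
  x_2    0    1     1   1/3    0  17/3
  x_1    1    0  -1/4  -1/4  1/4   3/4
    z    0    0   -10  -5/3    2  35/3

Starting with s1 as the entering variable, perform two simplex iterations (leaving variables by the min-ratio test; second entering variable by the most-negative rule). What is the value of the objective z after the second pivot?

Ratio test on column s1 — row 1: (17/3)/(1/3) = 17; row 2: entry -1/4 ≤ 0. Minimum is 17 at row 1 (x_2 leaves); pivot element 1/3.
Pivot on row 1; the z-row RHS becomes 35/3 − (-5/3)·17 = 40.
Next entering variable (most negative z-row entry -5): x_3.
Ratio test on column x_3 — row 1: 17/3 = 17/3; row 2: 5/(1/2) = 10. Minimum is 17/3 at row 1 (s1 leaves); pivot element 3.
After the second pivot the z-row RHS is 40 − (-5)·(17/3) = 205/3.

205/3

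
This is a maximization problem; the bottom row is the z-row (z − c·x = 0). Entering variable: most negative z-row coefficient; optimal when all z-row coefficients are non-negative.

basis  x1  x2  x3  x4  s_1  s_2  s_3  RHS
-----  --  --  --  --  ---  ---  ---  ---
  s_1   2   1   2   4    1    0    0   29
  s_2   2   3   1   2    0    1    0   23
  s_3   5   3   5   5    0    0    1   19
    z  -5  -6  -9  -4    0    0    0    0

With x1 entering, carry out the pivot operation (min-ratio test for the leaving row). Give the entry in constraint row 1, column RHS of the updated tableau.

107/5

Ratio test on column x1 — row 1: 29/2 = 29/2; row 2: 23/2 = 23/2; row 3: 19/5 = 19/5. Minimum is 19/5 at row 3 (s_3 leaves); pivot element 5.
Divide row 3 by 5; eliminate column x1 from the other rows.
Row 1 update in column RHS: 29 − 2·(19/5) = 107/5.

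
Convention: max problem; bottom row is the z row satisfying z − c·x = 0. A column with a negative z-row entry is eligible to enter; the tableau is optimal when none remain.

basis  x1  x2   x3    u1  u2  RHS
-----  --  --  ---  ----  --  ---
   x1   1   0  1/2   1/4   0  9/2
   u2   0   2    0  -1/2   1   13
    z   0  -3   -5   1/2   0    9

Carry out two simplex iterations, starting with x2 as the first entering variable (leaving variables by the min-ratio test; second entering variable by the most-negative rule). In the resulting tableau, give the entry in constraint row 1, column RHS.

9

Ratio test on column x2 — row 1: entry 0 ≤ 0; row 2: 13/2 = 13/2. Minimum is 13/2 at row 2 (u2 leaves); pivot element 2.
Divide row 2 by 2; eliminate column x2 from the other rows.
Second iteration: most negative z-row entry is -5 in column x3, so x3 enters.
Ratio test on column x3 — row 1: (9/2)/(1/2) = 9; row 2: entry 0 ≤ 0. Minimum is 9 at row 1 (x1 leaves); pivot element 1/2.
Divide row 1 by 1/2; eliminate column x3 from the other rows.
After both pivots, the entry at constraint row 1, column RHS is 9.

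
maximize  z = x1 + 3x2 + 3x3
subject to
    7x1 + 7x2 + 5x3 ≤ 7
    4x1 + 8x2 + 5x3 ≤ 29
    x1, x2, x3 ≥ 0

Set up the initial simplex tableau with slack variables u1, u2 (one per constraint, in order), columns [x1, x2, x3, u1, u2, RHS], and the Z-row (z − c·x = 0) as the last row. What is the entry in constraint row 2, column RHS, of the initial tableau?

The RHS of constraint 2 is b_2 = 29.

29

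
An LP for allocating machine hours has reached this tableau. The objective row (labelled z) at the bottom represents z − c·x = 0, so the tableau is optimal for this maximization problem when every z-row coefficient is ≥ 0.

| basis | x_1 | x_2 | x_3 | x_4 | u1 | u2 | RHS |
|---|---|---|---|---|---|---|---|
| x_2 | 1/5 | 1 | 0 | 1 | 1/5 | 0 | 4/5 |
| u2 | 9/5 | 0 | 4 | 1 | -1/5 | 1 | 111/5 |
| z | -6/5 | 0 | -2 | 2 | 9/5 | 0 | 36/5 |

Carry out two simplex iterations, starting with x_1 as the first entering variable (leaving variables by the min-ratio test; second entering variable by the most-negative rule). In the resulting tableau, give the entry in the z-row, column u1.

2

Ratio test on column x_1 — row 1: (4/5)/(1/5) = 4; row 2: (111/5)/(9/5) = 37/3. Minimum is 4 at row 1 (x_2 leaves); pivot element 1/5.
Divide row 1 by 1/5; eliminate column x_1 from the other rows.
Second iteration: most negative z-row entry is -2 in column x_3, so x_3 enters.
Ratio test on column x_3 — row 1: entry 0 ≤ 0; row 2: 15/4 = 15/4. Minimum is 15/4 at row 2 (u2 leaves); pivot element 4.
Divide row 2 by 4; eliminate column x_3 from the other rows.
After both pivots, the entry at the z-row, column u1 is 2.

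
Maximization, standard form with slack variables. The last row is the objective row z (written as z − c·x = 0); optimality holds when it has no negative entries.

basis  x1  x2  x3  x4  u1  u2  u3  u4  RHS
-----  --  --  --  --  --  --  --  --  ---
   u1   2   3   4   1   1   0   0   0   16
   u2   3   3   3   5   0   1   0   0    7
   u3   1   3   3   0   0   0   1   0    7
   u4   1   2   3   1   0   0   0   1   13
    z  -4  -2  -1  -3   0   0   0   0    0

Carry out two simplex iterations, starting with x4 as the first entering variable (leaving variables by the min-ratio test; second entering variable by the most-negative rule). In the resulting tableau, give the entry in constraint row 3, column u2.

-1/3

Ratio test on column x4 — row 1: 16/1 = 16; row 2: 7/5 = 7/5; row 3: entry 0 ≤ 0; row 4: 13/1 = 13. Minimum is 7/5 at row 2 (u2 leaves); pivot element 5.
Divide row 2 by 5; eliminate column x4 from the other rows.
Second iteration: most negative z-row entry is -11/5 in column x1, so x1 enters.
Ratio test on column x1 — row 1: (73/5)/(7/5) = 73/7; row 2: (7/5)/(3/5) = 7/3; row 3: 7/1 = 7; row 4: (58/5)/(2/5) = 29. Minimum is 7/3 at row 2 (x4 leaves); pivot element 3/5.
Divide row 2 by 3/5; eliminate column x1 from the other rows.
After both pivots, the entry at constraint row 3, column u2 is -1/3.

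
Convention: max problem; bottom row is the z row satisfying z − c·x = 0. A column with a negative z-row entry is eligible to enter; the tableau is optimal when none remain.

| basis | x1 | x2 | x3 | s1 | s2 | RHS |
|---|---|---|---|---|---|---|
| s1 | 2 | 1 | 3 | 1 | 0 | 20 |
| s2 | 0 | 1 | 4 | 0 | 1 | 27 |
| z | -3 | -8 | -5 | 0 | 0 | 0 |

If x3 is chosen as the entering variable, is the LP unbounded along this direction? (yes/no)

no

Column x3 has positive entries in row(s) 1, 2, so the ratio test bounds it — not unbounded.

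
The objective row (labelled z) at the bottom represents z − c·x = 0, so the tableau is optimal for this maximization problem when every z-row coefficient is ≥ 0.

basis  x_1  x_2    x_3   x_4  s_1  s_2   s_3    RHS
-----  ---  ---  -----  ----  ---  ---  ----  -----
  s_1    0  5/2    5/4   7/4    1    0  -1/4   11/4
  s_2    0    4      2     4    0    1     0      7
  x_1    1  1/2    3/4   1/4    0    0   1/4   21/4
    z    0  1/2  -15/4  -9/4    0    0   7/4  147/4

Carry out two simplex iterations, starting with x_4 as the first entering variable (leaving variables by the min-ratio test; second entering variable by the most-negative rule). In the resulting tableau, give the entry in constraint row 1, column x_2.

2

Ratio test on column x_4 — row 1: (11/4)/(7/4) = 11/7; row 2: 7/4 = 7/4; row 3: (21/4)/(1/4) = 21. Minimum is 11/7 at row 1 (s_1 leaves); pivot element 7/4.
Divide row 1 by 7/4; eliminate column x_4 from the other rows.
Second iteration: most negative z-row entry is -15/7 in column x_3, so x_3 enters.
Ratio test on column x_3 — row 1: (11/7)/(5/7) = 11/5; row 2: entry -6/7 ≤ 0; row 3: (34/7)/(4/7) = 17/2. Minimum is 11/5 at row 1 (x_4 leaves); pivot element 5/7.
Divide row 1 by 5/7; eliminate column x_3 from the other rows.
After both pivots, the entry at constraint row 1, column x_2 is 2.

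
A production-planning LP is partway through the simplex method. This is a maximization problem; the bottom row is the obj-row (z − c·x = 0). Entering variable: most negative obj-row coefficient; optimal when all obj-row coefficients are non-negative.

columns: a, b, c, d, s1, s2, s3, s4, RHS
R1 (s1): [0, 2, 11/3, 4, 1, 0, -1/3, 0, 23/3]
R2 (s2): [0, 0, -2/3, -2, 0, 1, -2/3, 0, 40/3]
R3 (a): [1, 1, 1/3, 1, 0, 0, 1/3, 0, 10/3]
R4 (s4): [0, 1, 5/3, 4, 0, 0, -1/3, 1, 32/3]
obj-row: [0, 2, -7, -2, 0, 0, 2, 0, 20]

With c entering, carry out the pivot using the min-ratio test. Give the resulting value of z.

381/11

Ratio test on column c — row 1: (23/3)/(11/3) = 23/11; row 2: entry -2/3 ≤ 0; row 3: (10/3)/(1/3) = 10; row 4: (32/3)/(5/3) = 32/5. Minimum is 23/11 at row 1 (s1 leaves); pivot element 11/3.
Pivot on row 1; the obj-row RHS becomes 20 − (-7)·(23/11) = 381/11.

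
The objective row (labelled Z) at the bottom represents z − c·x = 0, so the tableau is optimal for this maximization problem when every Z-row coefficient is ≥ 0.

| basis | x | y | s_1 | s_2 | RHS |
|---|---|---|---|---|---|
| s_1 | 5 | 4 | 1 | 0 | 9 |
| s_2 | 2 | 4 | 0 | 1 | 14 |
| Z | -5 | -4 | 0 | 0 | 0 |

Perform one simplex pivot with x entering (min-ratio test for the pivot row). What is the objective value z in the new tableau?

9

Ratio test on column x — row 1: 9/5 = 9/5; row 2: 14/2 = 7. Minimum is 9/5 at row 1 (s_1 leaves); pivot element 5.
Pivot on row 1; the Z-row RHS becomes 0 − (-5)·(9/5) = 9.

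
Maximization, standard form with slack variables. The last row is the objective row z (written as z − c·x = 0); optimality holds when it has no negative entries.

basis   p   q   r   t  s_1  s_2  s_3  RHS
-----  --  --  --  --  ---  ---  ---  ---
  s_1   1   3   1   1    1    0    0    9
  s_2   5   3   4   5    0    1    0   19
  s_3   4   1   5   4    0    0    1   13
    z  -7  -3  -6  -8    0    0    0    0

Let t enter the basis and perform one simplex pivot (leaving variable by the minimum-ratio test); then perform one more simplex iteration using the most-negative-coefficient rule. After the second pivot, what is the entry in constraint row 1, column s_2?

-11/7

Ratio test on column t — row 1: 9/1 = 9; row 2: 19/5 = 19/5; row 3: 13/4 = 13/4. Minimum is 13/4 at row 3 (s_3 leaves); pivot element 4.
Divide row 3 by 4; eliminate column t from the other rows.
Second iteration: most negative z-row entry is -1 in column q, so q enters.
Ratio test on column q — row 1: (23/4)/(11/4) = 23/11; row 2: (11/4)/(7/4) = 11/7; row 3: (13/4)/(1/4) = 13. Minimum is 11/7 at row 2 (s_2 leaves); pivot element 7/4.
Divide row 2 by 7/4; eliminate column q from the other rows.
After both pivots, the entry at constraint row 1, column s_2 is -11/7.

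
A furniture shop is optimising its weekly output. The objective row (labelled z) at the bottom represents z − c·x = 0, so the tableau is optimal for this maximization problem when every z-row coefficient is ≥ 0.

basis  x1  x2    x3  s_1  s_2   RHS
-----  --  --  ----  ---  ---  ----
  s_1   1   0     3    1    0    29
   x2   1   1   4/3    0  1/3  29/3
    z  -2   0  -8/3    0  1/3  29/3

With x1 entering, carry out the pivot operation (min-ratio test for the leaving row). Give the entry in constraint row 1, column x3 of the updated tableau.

Ratio test on column x1 — row 1: 29/1 = 29; row 2: (29/3)/1 = 29/3. Minimum is 29/3 at row 2 (x2 leaves); pivot element 1.
Divide row 2 by 1; eliminate column x1 from the other rows.
Row 1 update in column x3: 3 − 1·(4/3) = 5/3.

5/3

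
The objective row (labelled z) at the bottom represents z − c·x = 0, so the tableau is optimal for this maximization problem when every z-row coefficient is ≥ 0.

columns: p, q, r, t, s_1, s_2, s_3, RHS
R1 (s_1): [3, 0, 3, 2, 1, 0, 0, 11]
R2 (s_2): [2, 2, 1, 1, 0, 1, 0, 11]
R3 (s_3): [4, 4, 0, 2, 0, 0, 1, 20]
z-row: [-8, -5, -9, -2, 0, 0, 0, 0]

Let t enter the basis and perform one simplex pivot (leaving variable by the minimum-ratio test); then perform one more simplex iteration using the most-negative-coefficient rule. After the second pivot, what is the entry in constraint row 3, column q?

4

Ratio test on column t — row 1: 11/2 = 11/2; row 2: 11/1 = 11; row 3: 20/2 = 10. Minimum is 11/2 at row 1 (s_1 leaves); pivot element 2.
Divide row 1 by 2; eliminate column t from the other rows.
Second iteration: most negative z-row entry is -6 in column r, so r enters.
Ratio test on column r — row 1: (11/2)/(3/2) = 11/3; row 2: entry -1/2 ≤ 0; row 3: entry -3 ≤ 0. Minimum is 11/3 at row 1 (t leaves); pivot element 3/2.
Divide row 1 by 3/2; eliminate column r from the other rows.
After both pivots, the entry at constraint row 3, column q is 4.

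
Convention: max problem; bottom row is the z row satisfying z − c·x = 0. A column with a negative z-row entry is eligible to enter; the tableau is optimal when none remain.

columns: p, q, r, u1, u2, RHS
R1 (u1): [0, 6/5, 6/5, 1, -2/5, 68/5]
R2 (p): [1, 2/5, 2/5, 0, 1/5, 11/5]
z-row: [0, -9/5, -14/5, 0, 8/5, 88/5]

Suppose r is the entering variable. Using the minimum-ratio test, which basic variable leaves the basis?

Column r entries and ratios — u1: (68/5)/(6/5) = 34/3; p: (11/5)/(2/5) = 11/2.
Smallest ratio is 11/2 in the row of p, so p leaves.

p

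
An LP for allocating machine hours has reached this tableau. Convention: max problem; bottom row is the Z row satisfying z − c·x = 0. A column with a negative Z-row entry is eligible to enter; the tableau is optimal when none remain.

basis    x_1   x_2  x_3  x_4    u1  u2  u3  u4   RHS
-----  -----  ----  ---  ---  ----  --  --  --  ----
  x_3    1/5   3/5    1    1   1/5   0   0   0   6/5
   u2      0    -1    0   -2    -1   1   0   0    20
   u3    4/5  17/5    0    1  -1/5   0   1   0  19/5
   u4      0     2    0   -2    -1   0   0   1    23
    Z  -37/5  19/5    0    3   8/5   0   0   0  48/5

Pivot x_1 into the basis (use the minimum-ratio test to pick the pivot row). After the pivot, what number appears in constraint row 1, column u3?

Ratio test on column x_1 — row 1: (6/5)/(1/5) = 6; row 2: entry 0 ≤ 0; row 3: (19/5)/(4/5) = 19/4; row 4: entry 0 ≤ 0. Minimum is 19/4 at row 3 (u3 leaves); pivot element 4/5.
Divide row 3 by 4/5; eliminate column x_1 from the other rows.
Row 1 update in column u3: 0 − (1/5)·(5/4) = -1/4.

-1/4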